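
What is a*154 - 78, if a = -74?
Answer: -11474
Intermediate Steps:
a*154 - 78 = -74*154 - 78 = -11396 - 78 = -11474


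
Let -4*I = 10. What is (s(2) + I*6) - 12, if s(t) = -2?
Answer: -29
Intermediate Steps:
I = -5/2 (I = -¼*10 = -5/2 ≈ -2.5000)
(s(2) + I*6) - 12 = (-2 - 5/2*6) - 12 = (-2 - 15) - 12 = -17 - 12 = -29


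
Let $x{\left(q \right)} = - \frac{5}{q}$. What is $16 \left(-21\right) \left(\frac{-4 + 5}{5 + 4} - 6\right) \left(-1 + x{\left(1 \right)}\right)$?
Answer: $-11872$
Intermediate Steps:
$16 \left(-21\right) \left(\frac{-4 + 5}{5 + 4} - 6\right) \left(-1 + x{\left(1 \right)}\right) = 16 \left(-21\right) \left(\frac{-4 + 5}{5 + 4} - 6\right) \left(-1 - \frac{5}{1}\right) = - 336 \left(1 \cdot \frac{1}{9} - 6\right) \left(-1 - 5\right) = - 336 \left(\frac{1}{9} - 6\right) \left(-6\right) = - 336 \left(\left(- \frac{53}{9}\right) \left(-6\right)\right) = \left(-336\right) \frac{106}{3} = -11872$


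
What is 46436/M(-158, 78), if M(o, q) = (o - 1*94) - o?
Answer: -494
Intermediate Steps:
M(o, q) = -94 (M(o, q) = (o - 94) - o = (-94 + o) - o = -94)
46436/M(-158, 78) = 46436/(-94) = 46436*(-1/94) = -494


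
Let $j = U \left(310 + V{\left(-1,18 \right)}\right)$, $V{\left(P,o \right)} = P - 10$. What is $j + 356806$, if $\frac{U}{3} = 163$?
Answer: $503017$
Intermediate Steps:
$U = 489$ ($U = 3 \cdot 163 = 489$)
$V{\left(P,o \right)} = -10 + P$ ($V{\left(P,o \right)} = P - 10 = -10 + P$)
$j = 146211$ ($j = 489 \left(310 - 11\right) = 489 \cdot 299 = 146211$)
$j + 356806 = 146211 + 356806 = 503017$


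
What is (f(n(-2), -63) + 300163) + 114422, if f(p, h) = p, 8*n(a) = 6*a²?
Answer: 414588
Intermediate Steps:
n(a) = 3*a²/4 (n(a) = (6*a²)/8 = 3*a²/4)
(f(n(-2), -63) + 300163) + 114422 = ((¾)*(-2)² + 300163) + 114422 = ((¾)*4 + 300163) + 114422 = (3 + 300163) + 114422 = 300166 + 114422 = 414588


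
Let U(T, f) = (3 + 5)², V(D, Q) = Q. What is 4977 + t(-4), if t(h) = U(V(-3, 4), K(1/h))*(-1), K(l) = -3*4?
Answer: 4913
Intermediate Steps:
K(l) = -12
U(T, f) = 64 (U(T, f) = 8² = 64)
t(h) = -64 (t(h) = 64*(-1) = -64)
4977 + t(-4) = 4977 - 64 = 4913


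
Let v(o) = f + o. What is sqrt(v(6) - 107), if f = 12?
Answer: I*sqrt(89) ≈ 9.434*I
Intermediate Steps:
v(o) = 12 + o
sqrt(v(6) - 107) = sqrt((12 + 6) - 107) = sqrt(18 - 107) = sqrt(-89) = I*sqrt(89)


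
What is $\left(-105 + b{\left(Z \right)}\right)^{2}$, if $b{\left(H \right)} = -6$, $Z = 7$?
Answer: $12321$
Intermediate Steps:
$\left(-105 + b{\left(Z \right)}\right)^{2} = \left(-105 - 6\right)^{2} = \left(-111\right)^{2} = 12321$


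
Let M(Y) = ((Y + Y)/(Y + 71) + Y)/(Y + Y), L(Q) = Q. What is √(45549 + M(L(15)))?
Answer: √84221047/43 ≈ 213.42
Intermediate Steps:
M(Y) = (Y + 2*Y/(71 + Y))/(2*Y) (M(Y) = ((2*Y)/(71 + Y) + Y)/((2*Y)) = (2*Y/(71 + Y) + Y)*(1/(2*Y)) = (Y + 2*Y/(71 + Y))*(1/(2*Y)) = (Y + 2*Y/(71 + Y))/(2*Y))
√(45549 + M(L(15))) = √(45549 + (73 + 15)/(2*(71 + 15))) = √(45549 + (½)*88/86) = √(45549 + (½)*(1/86)*88) = √(45549 + 22/43) = √(1958629/43) = √84221047/43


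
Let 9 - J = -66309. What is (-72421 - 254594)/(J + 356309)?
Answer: -327015/422627 ≈ -0.77377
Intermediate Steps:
J = 66318 (J = 9 - 1*(-66309) = 9 + 66309 = 66318)
(-72421 - 254594)/(J + 356309) = (-72421 - 254594)/(66318 + 356309) = -327015/422627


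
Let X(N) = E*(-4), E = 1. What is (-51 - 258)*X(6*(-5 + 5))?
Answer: 1236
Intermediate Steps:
X(N) = -4 (X(N) = 1*(-4) = -4)
(-51 - 258)*X(6*(-5 + 5)) = (-51 - 258)*(-4) = -309*(-4) = 1236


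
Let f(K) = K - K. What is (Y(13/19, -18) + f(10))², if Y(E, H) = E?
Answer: 169/361 ≈ 0.46814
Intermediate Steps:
f(K) = 0
(Y(13/19, -18) + f(10))² = (13/19 + 0)² = (13/19)² = 169/361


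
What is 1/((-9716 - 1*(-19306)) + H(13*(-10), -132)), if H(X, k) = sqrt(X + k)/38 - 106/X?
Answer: 29256302790/280591799448773 - 80275*I*sqrt(262)/280591799448773 ≈ 0.00010427 - 4.6308e-9*I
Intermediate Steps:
H(X, k) = -106/X + sqrt(X + k)/38 (H(X, k) = sqrt(X + k)*(1/38) - 106/X = sqrt(X + k)/38 - 106/X = -106/X + sqrt(X + k)/38)
1/((-9716 - 1*(-19306)) + H(13*(-10), -132)) = 1/((-9716 - 1*(-19306)) + (-106/(13*(-10)) + sqrt(13*(-10) - 132)/38)) = 1/((-9716 + 19306) + (-106/(-130) + sqrt(-130 - 132)/38)) = 1/(9590 + (-106*(-1/130) + sqrt(-262)/38)) = 1/(9590 + (53/65 + (I*sqrt(262))/38)) = 1/(9590 + (53/65 + I*sqrt(262)/38)) = 1/(623403/65 + I*sqrt(262)/38)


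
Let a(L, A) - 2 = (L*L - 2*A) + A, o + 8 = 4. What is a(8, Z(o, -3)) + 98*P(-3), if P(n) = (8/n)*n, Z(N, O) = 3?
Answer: 847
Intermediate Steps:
o = -4 (o = -8 + 4 = -4)
a(L, A) = 2 + L² - A (a(L, A) = 2 + ((L*L - 2*A) + A) = 2 + ((L² - 2*A) + A) = 2 + (L² - A) = 2 + L² - A)
P(n) = 8
a(8, Z(o, -3)) + 98*P(-3) = (2 + 8² - 1*3) + 98*8 = (2 + 64 - 3) + 784 = 63 + 784 = 847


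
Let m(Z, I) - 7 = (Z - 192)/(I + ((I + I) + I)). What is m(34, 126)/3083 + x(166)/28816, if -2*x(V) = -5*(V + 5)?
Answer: 190343275/11193805728 ≈ 0.017004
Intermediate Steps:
x(V) = 25/2 + 5*V/2 (x(V) = -(-5)*(V + 5)/2 = -(-5)*(5 + V)/2 = -(-25 - 5*V)/2 = 25/2 + 5*V/2)
m(Z, I) = 7 + (-192 + Z)/(4*I) (m(Z, I) = 7 + (Z - 192)/(I + ((I + I) + I)) = 7 + (-192 + Z)/(I + (2*I + I)) = 7 + (-192 + Z)/(I + 3*I) = 7 + (-192 + Z)/((4*I)) = 7 + (-192 + Z)*(1/(4*I)) = 7 + (-192 + Z)/(4*I))
m(34, 126)/3083 + x(166)/28816 = ((¼)*(-192 + 34 + 28*126)/126)/3083 + (25/2 + (5/2)*166)/28816 = ((¼)*(1/126)*(-192 + 34 + 3528))*(1/3083) + (25/2 + 415)*(1/28816) = ((¼)*(1/126)*3370)*(1/3083) + (855/2)*(1/28816) = (1685/252)*(1/3083) + 855/57632 = 1685/776916 + 855/57632 = 190343275/11193805728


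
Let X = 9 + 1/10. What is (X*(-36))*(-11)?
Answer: 18018/5 ≈ 3603.6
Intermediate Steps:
X = 91/10 (X = 9 + ⅒ = 91/10 ≈ 9.1000)
(X*(-36))*(-11) = ((91/10)*(-36))*(-11) = -1638/5*(-11) = 18018/5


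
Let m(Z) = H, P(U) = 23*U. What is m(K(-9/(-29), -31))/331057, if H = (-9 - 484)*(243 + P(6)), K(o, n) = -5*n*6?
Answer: -187833/331057 ≈ -0.56737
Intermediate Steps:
K(o, n) = -30*n
H = -187833 (H = (-9 - 484)*(243 + 23*6) = -493*(243 + 138) = -493*381 = -187833)
m(Z) = -187833
m(K(-9/(-29), -31))/331057 = -187833/331057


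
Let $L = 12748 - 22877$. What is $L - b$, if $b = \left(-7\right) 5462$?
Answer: $28105$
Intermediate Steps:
$b = -38234$
$L = -10129$ ($L = 12748 - 22877 = -10129$)
$L - b = -10129 - -38234 = -10129 + 38234 = 28105$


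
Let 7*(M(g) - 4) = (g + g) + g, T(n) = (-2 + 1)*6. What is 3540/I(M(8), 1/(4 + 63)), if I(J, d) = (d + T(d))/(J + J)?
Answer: -24666720/2807 ≈ -8787.6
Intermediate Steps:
T(n) = -6 (T(n) = -1*6 = -6)
M(g) = 4 + 3*g/7 (M(g) = 4 + ((g + g) + g)/7 = 4 + (2*g + g)/7 = 4 + (3*g)/7 = 4 + 3*g/7)
I(J, d) = (-6 + d)/(2*J) (I(J, d) = (d - 6)/(J + J) = (-6 + d)/((2*J)) = (-6 + d)*(1/(2*J)) = (-6 + d)/(2*J))
3540/I(M(8), 1/(4 + 63)) = 3540/(((-6 + 1/(4 + 63))/(2*(4 + (3/7)*8)))) = 3540/(((-6 + 1/67)/(2*(4 + 24/7)))) = 3540/(((-6 + 1/67)/(2*(52/7)))) = 3540/(((½)*(7/52)*(-401/67))) = 3540/(-2807/6968) = 3540*(-6968/2807) = -24666720/2807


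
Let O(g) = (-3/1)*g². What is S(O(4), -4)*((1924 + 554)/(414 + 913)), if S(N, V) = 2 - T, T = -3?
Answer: 12390/1327 ≈ 9.3369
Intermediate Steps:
O(g) = -3*g² (O(g) = (-3*1)*g² = -3*g²)
S(N, V) = 5 (S(N, V) = 2 - 1*(-3) = 2 + 3 = 5)
S(O(4), -4)*((1924 + 554)/(414 + 913)) = 5*((1924 + 554)/(414 + 913)) = 5*(2478/1327) = 12390/1327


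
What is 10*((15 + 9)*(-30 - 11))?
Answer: -9840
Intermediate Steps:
10*((15 + 9)*(-30 - 11)) = 10*(24*(-41)) = 10*(-984) = -9840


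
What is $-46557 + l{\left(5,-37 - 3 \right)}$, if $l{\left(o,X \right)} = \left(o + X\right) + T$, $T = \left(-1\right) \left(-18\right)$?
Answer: $-46574$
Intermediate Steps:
$T = 18$
$l{\left(o,X \right)} = 18 + X + o$ ($l{\left(o,X \right)} = \left(o + X\right) + 18 = \left(X + o\right) + 18 = 18 + X + o$)
$-46557 + l{\left(5,-37 - 3 \right)} = -46557 + \left(18 - 40 + 5\right) = -46557 - 17 = -46574$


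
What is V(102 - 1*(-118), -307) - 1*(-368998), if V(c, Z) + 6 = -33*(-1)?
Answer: 369025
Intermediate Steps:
V(c, Z) = 27 (V(c, Z) = -6 - 33*(-1) = -6 + 33 = 27)
V(102 - 1*(-118), -307) - 1*(-368998) = 27 - 1*(-368998) = 27 + 368998 = 369025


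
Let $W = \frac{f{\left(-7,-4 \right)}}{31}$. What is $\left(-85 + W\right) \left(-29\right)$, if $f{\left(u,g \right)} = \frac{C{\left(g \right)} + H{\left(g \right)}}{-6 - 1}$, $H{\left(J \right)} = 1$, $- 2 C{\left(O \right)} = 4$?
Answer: $\frac{534876}{217} \approx 2464.9$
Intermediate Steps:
$C{\left(O \right)} = -2$ ($C{\left(O \right)} = \left(- \frac{1}{2}\right) 4 = -2$)
$f{\left(u,g \right)} = \frac{1}{7}$ ($f{\left(u,g \right)} = \frac{-2 + 1}{-6 - 1} = - \frac{1}{-7} = \left(-1\right) \left(- \frac{1}{7}\right) = \frac{1}{7}$)
$W = \frac{1}{217}$ ($W = \frac{1}{7 \cdot 31} = \frac{1}{7} \cdot \frac{1}{31} = \frac{1}{217} \approx 0.0046083$)
$\left(-85 + W\right) \left(-29\right) = \left(-85 + \frac{1}{217}\right) \left(-29\right) = \left(- \frac{18444}{217}\right) \left(-29\right) = \frac{534876}{217}$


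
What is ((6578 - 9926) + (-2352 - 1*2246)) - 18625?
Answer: -26571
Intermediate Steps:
((6578 - 9926) + (-2352 - 1*2246)) - 18625 = (-3348 + (-2352 - 2246)) - 18625 = (-3348 - 4598) - 18625 = -7946 - 18625 = -26571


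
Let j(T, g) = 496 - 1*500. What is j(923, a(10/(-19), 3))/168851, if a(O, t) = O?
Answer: -4/168851 ≈ -2.3690e-5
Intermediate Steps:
j(T, g) = -4 (j(T, g) = 496 - 500 = -4)
j(923, a(10/(-19), 3))/168851 = -4/168851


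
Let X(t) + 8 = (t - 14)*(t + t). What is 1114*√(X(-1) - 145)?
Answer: 1114*I*√123 ≈ 12355.0*I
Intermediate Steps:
X(t) = -8 + 2*t*(-14 + t) (X(t) = -8 + (t - 14)*(t + t) = -8 + (-14 + t)*(2*t) = -8 + 2*t*(-14 + t))
1114*√(X(-1) - 145) = 1114*√((-8 - 28*(-1) + 2*(-1)²) - 145) = 1114*√((-8 + 28 + 2*1) - 145) = 1114*√((-8 + 28 + 2) - 145) = 1114*√(22 - 145) = 1114*√(-123) = 1114*(I*√123) = 1114*I*√123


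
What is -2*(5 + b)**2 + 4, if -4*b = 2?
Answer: -73/2 ≈ -36.500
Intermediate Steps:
b = -1/2 (b = -1/4*2 = -1/2 ≈ -0.50000)
-2*(5 + b)**2 + 4 = -2*(5 - 1/2)**2 + 4 = -2*(9/2)**2 + 4 = -2*81/4 + 4 = -81/2 + 4 = -73/2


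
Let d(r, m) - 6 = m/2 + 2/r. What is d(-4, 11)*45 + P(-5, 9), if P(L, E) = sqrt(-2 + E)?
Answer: 495 + sqrt(7) ≈ 497.65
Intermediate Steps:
d(r, m) = 6 + m/2 + 2/r (d(r, m) = 6 + (m/2 + 2/r) = 6 + m/2 + 2/r)
d(-4, 11)*45 + P(-5, 9) = (6 + (1/2)*11 + 2/(-4))*45 + sqrt(-2 + 9) = (6 + 11/2 + 2*(-1/4))*45 + sqrt(7) = (6 + 11/2 - 1/2)*45 + sqrt(7) = 11*45 + sqrt(7) = 495 + sqrt(7)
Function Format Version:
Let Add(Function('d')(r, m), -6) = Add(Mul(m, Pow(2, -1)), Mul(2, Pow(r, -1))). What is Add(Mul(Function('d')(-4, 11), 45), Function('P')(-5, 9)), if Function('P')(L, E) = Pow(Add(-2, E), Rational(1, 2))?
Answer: Add(495, Pow(7, Rational(1, 2))) ≈ 497.65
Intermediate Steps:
Function('d')(r, m) = Add(6, Mul(Rational(1, 2), m), Mul(2, Pow(r, -1))) (Function('d')(r, m) = Add(6, Add(Mul(m, Pow(2, -1)), Mul(2, Pow(r, -1)))) = Add(6, Add(Mul(m, Rational(1, 2)), Mul(2, Pow(r, -1)))) = Add(6, Add(Mul(Rational(1, 2), m), Mul(2, Pow(r, -1)))) = Add(6, Mul(Rational(1, 2), m), Mul(2, Pow(r, -1))))
Add(Mul(Function('d')(-4, 11), 45), Function('P')(-5, 9)) = Add(Mul(Add(6, Mul(Rational(1, 2), 11), Mul(2, Pow(-4, -1))), 45), Pow(Add(-2, 9), Rational(1, 2))) = Add(Mul(Add(6, Rational(11, 2), Mul(2, Rational(-1, 4))), 45), Pow(7, Rational(1, 2))) = Add(Mul(Add(6, Rational(11, 2), Rational(-1, 2)), 45), Pow(7, Rational(1, 2))) = Add(Mul(11, 45), Pow(7, Rational(1, 2))) = Add(495, Pow(7, Rational(1, 2)))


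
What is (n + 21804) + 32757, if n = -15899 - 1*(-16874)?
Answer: 55536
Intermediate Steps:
n = 975 (n = -15899 + 16874 = 975)
(n + 21804) + 32757 = (975 + 21804) + 32757 = 22779 + 32757 = 55536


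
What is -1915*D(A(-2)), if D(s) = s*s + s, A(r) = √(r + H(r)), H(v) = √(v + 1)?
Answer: 3830 - 1915*I - 1915*√(-2 + I) ≈ 3172.1 - 4702.0*I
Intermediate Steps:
H(v) = √(1 + v)
A(r) = √(r + √(1 + r))
D(s) = s + s² (D(s) = s² + s = s + s²)
-1915*D(A(-2)) = -1915*√(-2 + √(1 - 2))*(1 + √(-2 + √(1 - 2))) = -1915*√(-2 + √(-1))*(1 + √(-2 + √(-1))) = -1915*√(-2 + I)*(1 + √(-2 + I))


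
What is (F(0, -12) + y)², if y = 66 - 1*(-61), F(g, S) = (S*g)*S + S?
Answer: 13225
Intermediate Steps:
F(g, S) = S + g*S² (F(g, S) = g*S² + S = S + g*S²)
y = 127 (y = 66 + 61 = 127)
(F(0, -12) + y)² = (-12*(1 - 12*0) + 127)² = (-12*(1 + 0) + 127)² = (-12*1 + 127)² = (-12 + 127)² = 115² = 13225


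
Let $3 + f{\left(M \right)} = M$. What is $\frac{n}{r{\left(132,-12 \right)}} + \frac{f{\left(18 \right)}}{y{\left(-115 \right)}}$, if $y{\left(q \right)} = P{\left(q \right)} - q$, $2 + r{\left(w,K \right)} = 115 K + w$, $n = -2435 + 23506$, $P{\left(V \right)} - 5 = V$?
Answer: $- \frac{17321}{1250} \approx -13.857$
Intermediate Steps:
$P{\left(V \right)} = 5 + V$
$n = 21071$
$r{\left(w,K \right)} = -2 + w + 115 K$ ($r{\left(w,K \right)} = -2 + \left(115 K + w\right) = -2 + \left(w + 115 K\right) = -2 + w + 115 K$)
$f{\left(M \right)} = -3 + M$
$y{\left(q \right)} = 5$ ($y{\left(q \right)} = \left(5 + q\right) - q = 5$)
$\frac{n}{r{\left(132,-12 \right)}} + \frac{f{\left(18 \right)}}{y{\left(-115 \right)}} = \frac{21071}{-2 + 132 + 115 \left(-12\right)} + \frac{-3 + 18}{5} = \frac{21071}{-2 + 132 - 1380} + 15 \cdot \frac{1}{5} = \frac{21071}{-1250} + 3 = 21071 \left(- \frac{1}{1250}\right) + 3 = - \frac{21071}{1250} + 3 = - \frac{17321}{1250}$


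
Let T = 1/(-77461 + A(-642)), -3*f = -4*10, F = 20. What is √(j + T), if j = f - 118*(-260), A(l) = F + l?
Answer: √1684222817834613/234249 ≈ 175.20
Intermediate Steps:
A(l) = 20 + l
f = 40/3 (f = -(-4)*10/3 = -⅓*(-40) = 40/3 ≈ 13.333)
T = -1/78083 (T = 1/(-77461 + (20 - 642)) = 1/(-77461 - 622) = 1/(-78083) = -1/78083 ≈ -1.2807e-5)
j = 92080/3 (j = 40/3 - 118*(-260) = 40/3 + 30680 = 92080/3 ≈ 30693.)
√(j + T) = √(92080/3 - 1/78083) = √(7189882637/234249) = √1684222817834613/234249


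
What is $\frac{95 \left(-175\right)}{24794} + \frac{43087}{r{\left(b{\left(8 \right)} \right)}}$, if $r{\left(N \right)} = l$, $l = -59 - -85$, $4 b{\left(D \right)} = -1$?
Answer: $\frac{38138101}{23023} \approx 1656.5$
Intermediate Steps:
$b{\left(D \right)} = - \frac{1}{4}$ ($b{\left(D \right)} = \frac{1}{4} \left(-1\right) = - \frac{1}{4}$)
$l = 26$ ($l = -59 + 85 = 26$)
$r{\left(N \right)} = 26$
$\frac{95 \left(-175\right)}{24794} + \frac{43087}{r{\left(b{\left(8 \right)} \right)}} = \frac{95 \left(-175\right)}{24794} + \frac{43087}{26} = \left(-16625\right) \frac{1}{24794} + 43087 \cdot \frac{1}{26} = - \frac{2375}{3542} + \frac{43087}{26} = \frac{38138101}{23023}$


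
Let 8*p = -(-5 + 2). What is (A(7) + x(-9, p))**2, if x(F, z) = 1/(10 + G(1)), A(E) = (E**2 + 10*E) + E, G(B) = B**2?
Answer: 1923769/121 ≈ 15899.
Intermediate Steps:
p = 3/8 (p = (-(-5 + 2))/8 = (-1*(-3))/8 = (1/8)*3 = 3/8 ≈ 0.37500)
A(E) = E**2 + 11*E
x(F, z) = 1/11 (x(F, z) = 1/(10 + 1**2) = 1/(10 + 1) = 1/11)
(A(7) + x(-9, p))**2 = (7*(11 + 7) + 1/11)**2 = (7*18 + 1/11)**2 = (126 + 1/11)**2 = (1387/11)**2 = 1923769/121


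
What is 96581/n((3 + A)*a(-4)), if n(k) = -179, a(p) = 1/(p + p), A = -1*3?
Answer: -96581/179 ≈ -539.56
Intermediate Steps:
A = -3
a(p) = 1/(2*p)
96581/n((3 + A)*a(-4)) = 96581/(-179) = 96581*(-1/179) = -96581/179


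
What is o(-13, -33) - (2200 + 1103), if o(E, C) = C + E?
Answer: -3349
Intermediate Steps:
o(-13, -33) - (2200 + 1103) = (-33 - 13) - (2200 + 1103) = -46 - 1*3303 = -46 - 3303 = -3349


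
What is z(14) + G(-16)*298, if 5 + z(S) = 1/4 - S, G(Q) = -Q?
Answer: 18997/4 ≈ 4749.3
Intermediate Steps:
z(S) = -19/4 - S (z(S) = -5 + (1/4 - S) = -19/4 - S)
z(14) + G(-16)*298 = (-19/4 - 1*14) - 1*(-16)*298 = (-19/4 - 14) + 16*298 = -75/4 + 4768 = 18997/4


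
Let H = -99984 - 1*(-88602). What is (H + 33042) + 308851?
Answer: 330511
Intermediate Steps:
H = -11382 (H = -99984 + 88602 = -11382)
(H + 33042) + 308851 = (-11382 + 33042) + 308851 = 21660 + 308851 = 330511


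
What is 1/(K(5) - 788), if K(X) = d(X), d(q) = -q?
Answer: -1/793 ≈ -0.0012610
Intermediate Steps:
K(X) = -X
1/(K(5) - 788) = 1/(-1*5 - 788) = 1/(-5 - 788) = 1/(-793) = -1/793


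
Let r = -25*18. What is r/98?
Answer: -225/49 ≈ -4.5918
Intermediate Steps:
r = -450
r/98 = -450/98 = -450*1/98 = -225/49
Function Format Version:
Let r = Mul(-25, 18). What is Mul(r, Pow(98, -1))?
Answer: Rational(-225, 49) ≈ -4.5918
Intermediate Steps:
r = -450
Mul(r, Pow(98, -1)) = Mul(-450, Pow(98, -1)) = Mul(-450, Rational(1, 98)) = Rational(-225, 49)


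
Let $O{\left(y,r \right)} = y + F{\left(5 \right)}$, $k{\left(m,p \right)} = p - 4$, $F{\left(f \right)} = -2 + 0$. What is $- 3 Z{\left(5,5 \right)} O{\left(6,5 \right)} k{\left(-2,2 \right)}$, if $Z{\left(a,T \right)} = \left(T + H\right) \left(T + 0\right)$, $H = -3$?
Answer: $240$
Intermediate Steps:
$F{\left(f \right)} = -2$
$Z{\left(a,T \right)} = T \left(-3 + T\right)$ ($Z{\left(a,T \right)} = \left(T - 3\right) \left(T + 0\right) = \left(-3 + T\right) T = T \left(-3 + T\right)$)
$k{\left(m,p \right)} = -4 + p$
$O{\left(y,r \right)} = -2 + y$ ($O{\left(y,r \right)} = y - 2 = -2 + y$)
$- 3 Z{\left(5,5 \right)} O{\left(6,5 \right)} k{\left(-2,2 \right)} = - 3 \cdot 5 \left(-3 + 5\right) \left(-2 + 6\right) \left(-4 + 2\right) = - 3 \cdot 5 \cdot 2 \cdot 4 \left(-2\right) = \left(-3\right) 10 \cdot 4 \left(-2\right) = \left(-30\right) 4 \left(-2\right) = \left(-120\right) \left(-2\right) = 240$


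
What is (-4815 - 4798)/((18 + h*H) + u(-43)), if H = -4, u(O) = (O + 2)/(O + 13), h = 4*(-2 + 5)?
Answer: 288390/859 ≈ 335.73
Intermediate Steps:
h = 12 (h = 4*3 = 12)
u(O) = (2 + O)/(13 + O)
(-4815 - 4798)/((18 + h*H) + u(-43)) = (-4815 - 4798)/((18 + 12*(-4)) + (2 - 43)/(13 - 43)) = -9613/((18 - 48) - 41/(-30)) = -9613/(-30 - 1/30*(-41)) = -9613/(-30 + 41/30) = -9613/(-859/30) = -9613*(-30/859) = 288390/859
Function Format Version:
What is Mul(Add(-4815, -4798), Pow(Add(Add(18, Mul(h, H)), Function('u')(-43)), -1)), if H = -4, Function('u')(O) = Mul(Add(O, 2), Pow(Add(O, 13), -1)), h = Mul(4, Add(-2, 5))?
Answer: Rational(288390, 859) ≈ 335.73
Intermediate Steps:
h = 12 (h = Mul(4, 3) = 12)
Function('u')(O) = Mul(Pow(Add(13, O), -1), Add(2, O)) (Function('u')(O) = Mul(Add(2, O), Pow(Add(13, O), -1)) = Mul(Pow(Add(13, O), -1), Add(2, O)))
Mul(Add(-4815, -4798), Pow(Add(Add(18, Mul(h, H)), Function('u')(-43)), -1)) = Mul(Add(-4815, -4798), Pow(Add(Add(18, Mul(12, -4)), Mul(Pow(Add(13, -43), -1), Add(2, -43))), -1)) = Mul(-9613, Pow(Add(Add(18, -48), Mul(Pow(-30, -1), -41)), -1)) = Mul(-9613, Pow(Add(-30, Mul(Rational(-1, 30), -41)), -1)) = Mul(-9613, Pow(Add(-30, Rational(41, 30)), -1)) = Mul(-9613, Pow(Rational(-859, 30), -1)) = Mul(-9613, Rational(-30, 859)) = Rational(288390, 859)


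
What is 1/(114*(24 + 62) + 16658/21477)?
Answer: 21477/210577166 ≈ 0.00010199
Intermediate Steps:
1/(114*(24 + 62) + 16658/21477) = 1/(114*86 + 16658*(1/21477)) = 1/(9804 + 16658/21477) = 1/(210577166/21477) = 21477/210577166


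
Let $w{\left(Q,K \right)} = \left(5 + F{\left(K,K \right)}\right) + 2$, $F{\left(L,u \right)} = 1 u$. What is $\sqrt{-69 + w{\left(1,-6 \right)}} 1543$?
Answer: $3086 i \sqrt{17} \approx 12724.0 i$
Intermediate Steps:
$F{\left(L,u \right)} = u$
$w{\left(Q,K \right)} = 7 + K$ ($w{\left(Q,K \right)} = \left(5 + K\right) + 2 = 7 + K$)
$\sqrt{-69 + w{\left(1,-6 \right)}} 1543 = \sqrt{-69 + \left(7 - 6\right)} 1543 = \sqrt{-69 + 1} \cdot 1543 = \sqrt{-68} \cdot 1543 = 2 i \sqrt{17} \cdot 1543 = 3086 i \sqrt{17}$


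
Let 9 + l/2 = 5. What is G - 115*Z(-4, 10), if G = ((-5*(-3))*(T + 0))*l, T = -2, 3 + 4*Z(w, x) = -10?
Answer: 2455/4 ≈ 613.75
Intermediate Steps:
l = -8 (l = -18 + 2*5 = -18 + 10 = -8)
Z(w, x) = -13/4 (Z(w, x) = -¾ + (¼)*(-10) = -¾ - 5/2 = -13/4)
G = 240 (G = ((-5*(-3))*(-2 + 0))*(-8) = (15*(-2))*(-8) = -30*(-8) = 240)
G - 115*Z(-4, 10) = 240 - 115*(-13/4) = 240 + 1495/4 = 2455/4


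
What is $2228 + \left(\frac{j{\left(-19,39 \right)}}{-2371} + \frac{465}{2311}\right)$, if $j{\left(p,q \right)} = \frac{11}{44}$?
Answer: $\frac{48836651221}{21917524} \approx 2228.2$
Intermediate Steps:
$j{\left(p,q \right)} = \frac{1}{4}$ ($j{\left(p,q \right)} = 11 \cdot \frac{1}{44} = \frac{1}{4}$)
$2228 + \left(\frac{j{\left(-19,39 \right)}}{-2371} + \frac{465}{2311}\right) = 2228 + \left(\frac{1}{4 \left(-2371\right)} + \frac{465}{2311}\right) = 2228 + \left(\frac{1}{4} \left(- \frac{1}{2371}\right) + 465 \cdot \frac{1}{2311}\right) = 2228 + \left(- \frac{1}{9484} + \frac{465}{2311}\right) = 2228 + \frac{4407749}{21917524} = \frac{48836651221}{21917524}$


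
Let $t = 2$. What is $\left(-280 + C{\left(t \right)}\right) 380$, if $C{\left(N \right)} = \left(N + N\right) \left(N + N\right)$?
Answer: $-100320$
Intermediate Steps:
$C{\left(N \right)} = 4 N^{2}$ ($C{\left(N \right)} = 2 N 2 N = 4 N^{2}$)
$\left(-280 + C{\left(t \right)}\right) 380 = \left(-280 + 4 \cdot 2^{2}\right) 380 = \left(-280 + 4 \cdot 4\right) 380 = \left(-280 + 16\right) 380 = \left(-264\right) 380 = -100320$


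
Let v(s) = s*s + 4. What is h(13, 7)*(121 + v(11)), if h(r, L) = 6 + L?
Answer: 3198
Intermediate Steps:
v(s) = 4 + s² (v(s) = s² + 4 = 4 + s²)
h(13, 7)*(121 + v(11)) = (6 + 7)*(121 + (4 + 11²)) = 13*(121 + (4 + 121)) = 13*(121 + 125) = 13*246 = 3198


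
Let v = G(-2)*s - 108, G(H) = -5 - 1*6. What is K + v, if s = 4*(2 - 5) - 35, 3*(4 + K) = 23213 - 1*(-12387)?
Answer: 36815/3 ≈ 12272.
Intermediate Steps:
G(H) = -11 (G(H) = -5 - 6 = -11)
K = 35588/3 (K = -4 + (23213 - 1*(-12387))/3 = -4 + (23213 + 12387)/3 = -4 + (⅓)*35600 = -4 + 35600/3 = 35588/3 ≈ 11863.)
s = -47 (s = 4*(-3) - 35 = -12 - 35 = -47)
v = 409 (v = -11*(-47) - 108 = 517 - 108 = 409)
K + v = 35588/3 + 409 = 36815/3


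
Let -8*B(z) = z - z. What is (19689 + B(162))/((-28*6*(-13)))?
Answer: 6563/728 ≈ 9.0151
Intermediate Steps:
B(z) = 0 (B(z) = -(z - z)/8 = -⅛*0 = 0)
(19689 + B(162))/((-28*6*(-13))) = (19689 + 0)/((-28*6*(-13))) = 19689/((-168*(-13))) = 19689/2184 = 19689*(1/2184) = 6563/728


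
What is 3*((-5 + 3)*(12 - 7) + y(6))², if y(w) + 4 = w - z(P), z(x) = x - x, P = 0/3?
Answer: 192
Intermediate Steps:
P = 0 (P = 0*(⅓) = 0)
z(x) = 0
y(w) = -4 + w (y(w) = -4 + (w - 1*0) = -4 + (w + 0) = -4 + w)
3*((-5 + 3)*(12 - 7) + y(6))² = 3*((-5 + 3)*(12 - 7) + (-4 + 6))² = 3*(-2*5 + 2)² = 3*(-10 + 2)² = 3*(-8)² = 3*64 = 192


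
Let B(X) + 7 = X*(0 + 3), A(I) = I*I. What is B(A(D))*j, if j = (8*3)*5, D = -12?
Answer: 51000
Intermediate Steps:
A(I) = I²
B(X) = -7 + 3*X (B(X) = -7 + X*(0 + 3) = -7 + X*3 = -7 + 3*X)
j = 120 (j = 24*5 = 120)
B(A(D))*j = (-7 + 3*(-12)²)*120 = (-7 + 3*144)*120 = (-7 + 432)*120 = 425*120 = 51000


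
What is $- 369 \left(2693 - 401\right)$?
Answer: $-845748$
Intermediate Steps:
$- 369 \left(2693 - 401\right) = \left(-369\right) 2292 = -845748$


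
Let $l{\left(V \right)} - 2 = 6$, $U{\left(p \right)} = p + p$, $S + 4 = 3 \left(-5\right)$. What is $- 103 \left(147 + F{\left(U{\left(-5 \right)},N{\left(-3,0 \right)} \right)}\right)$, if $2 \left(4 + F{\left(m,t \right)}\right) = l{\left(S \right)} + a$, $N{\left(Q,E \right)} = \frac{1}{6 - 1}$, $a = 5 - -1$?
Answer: $-15450$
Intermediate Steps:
$S = -19$ ($S = -4 + 3 \left(-5\right) = -4 - 15 = -19$)
$U{\left(p \right)} = 2 p$
$a = 6$ ($a = 5 + 1 = 6$)
$l{\left(V \right)} = 8$ ($l{\left(V \right)} = 2 + 6 = 8$)
$N{\left(Q,E \right)} = \frac{1}{5}$
$F{\left(m,t \right)} = 3$ ($F{\left(m,t \right)} = -4 + \frac{8 + 6}{2} = -4 + \frac{1}{2} \cdot 14 = -4 + 7 = 3$)
$- 103 \left(147 + F{\left(U{\left(-5 \right)},N{\left(-3,0 \right)} \right)}\right) = - 103 \left(147 + 3\right) = \left(-103\right) 150 = -15450$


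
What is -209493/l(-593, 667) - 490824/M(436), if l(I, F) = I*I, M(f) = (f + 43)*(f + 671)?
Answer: -31520228945/20718104133 ≈ -1.5214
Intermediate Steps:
M(f) = (43 + f)*(671 + f)
l(I, F) = I**2
-209493/l(-593, 667) - 490824/M(436) = -209493/((-593)**2) - 490824/(28853 + 436**2 + 714*436) = -209493/351649 - 490824/(28853 + 190096 + 311304) = -209493*1/351649 - 490824/530253 = -209493/351649 - 490824*1/530253 = -209493/351649 - 54536/58917 = -31520228945/20718104133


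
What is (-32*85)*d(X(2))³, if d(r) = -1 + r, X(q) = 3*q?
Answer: -340000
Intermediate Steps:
(-32*85)*d(X(2))³ = (-32*85)*(-1 + 3*2)³ = -2720*(-1 + 6)³ = -2720*5³ = -2720*125 = -340000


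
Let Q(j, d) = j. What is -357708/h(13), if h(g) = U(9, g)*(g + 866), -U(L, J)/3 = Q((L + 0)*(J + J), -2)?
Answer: 4586/7911 ≈ 0.57970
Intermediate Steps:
U(L, J) = -6*J*L (U(L, J) = -3*(L + 0)*(J + J) = -3*L*2*J = -6*J*L)
h(g) = -54*g*(866 + g) (h(g) = (-6*g*9)*(g + 866) = (-54*g)*(866 + g) = -54*g*(866 + g))
-357708/h(13) = -357708*(-1/(702*(866 + 13))) = -357708/((-54*13*879)) = -357708/(-617058) = -357708*(-1/617058) = 4586/7911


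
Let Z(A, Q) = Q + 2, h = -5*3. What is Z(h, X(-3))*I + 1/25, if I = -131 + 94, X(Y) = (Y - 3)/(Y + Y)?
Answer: -2774/25 ≈ -110.96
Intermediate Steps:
X(Y) = (-3 + Y)/(2*Y) (X(Y) = (-3 + Y)/((2*Y)) = (-3 + Y)*(1/(2*Y)) = (-3 + Y)/(2*Y))
h = -15
Z(A, Q) = 2 + Q
I = -37
Z(h, X(-3))*I + 1/25 = (2 + (½)*(-3 - 3)/(-3))*(-37) + 1/25 = (2 + (½)*(-⅓)*(-6))*(-37) + 1/25 = (2 + 1)*(-37) + 1/25 = 3*(-37) + 1/25 = -111 + 1/25 = -2774/25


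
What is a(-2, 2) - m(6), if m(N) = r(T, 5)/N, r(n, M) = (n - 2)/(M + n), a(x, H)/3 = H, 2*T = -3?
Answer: 37/6 ≈ 6.1667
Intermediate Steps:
T = -3/2 (T = (1/2)*(-3) = -3/2 ≈ -1.5000)
a(x, H) = 3*H
r(n, M) = (-2 + n)/(M + n)
m(N) = -1/N (m(N) = ((-2 - 3/2)/(5 - 3/2))/N = (-7/2/(7/2))/N = ((2/7)*(-7/2))/N = -1/N)
a(-2, 2) - m(6) = 3*2 - (-1)/6 = 6 - (-1)/6 = 6 - 1*(-1/6) = 6 + 1/6 = 37/6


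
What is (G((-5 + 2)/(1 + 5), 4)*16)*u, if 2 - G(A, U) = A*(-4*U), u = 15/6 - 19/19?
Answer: -144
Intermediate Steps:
u = 3/2 (u = 15*(⅙) - 19*1/19 = 5/2 - 1 = 3/2 ≈ 1.5000)
G(A, U) = 2 + 4*A*U (G(A, U) = 2 - A*(-4*U) = 2 - (-4)*A*U = 2 + 4*A*U)
(G((-5 + 2)/(1 + 5), 4)*16)*u = ((2 + 4*((-5 + 2)/(1 + 5))*4)*16)*(3/2) = ((2 + 4*(-3/6)*4)*16)*(3/2) = ((2 + 4*(-3*⅙)*4)*16)*(3/2) = ((2 + 4*(-½)*4)*16)*(3/2) = ((2 - 8)*16)*(3/2) = -6*16*(3/2) = -96*3/2 = -144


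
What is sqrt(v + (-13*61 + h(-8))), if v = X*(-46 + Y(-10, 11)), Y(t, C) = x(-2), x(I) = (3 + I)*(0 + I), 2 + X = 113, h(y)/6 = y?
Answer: I*sqrt(6169) ≈ 78.543*I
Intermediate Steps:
h(y) = 6*y
X = 111 (X = -2 + 113 = 111)
x(I) = I*(3 + I) (x(I) = (3 + I)*I = I*(3 + I))
Y(t, C) = -2 (Y(t, C) = -2*(3 - 2) = -2*1 = -2)
v = -5328 (v = 111*(-46 - 2) = 111*(-48) = -5328)
sqrt(v + (-13*61 + h(-8))) = sqrt(-5328 + (-13*61 + 6*(-8))) = sqrt(-5328 + (-793 - 48)) = sqrt(-5328 - 841) = sqrt(-6169) = I*sqrt(6169)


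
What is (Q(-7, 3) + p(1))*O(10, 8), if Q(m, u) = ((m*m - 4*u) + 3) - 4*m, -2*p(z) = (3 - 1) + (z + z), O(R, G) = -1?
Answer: -66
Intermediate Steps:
p(z) = -1 - z (p(z) = -((3 - 1) + (z + z))/2 = -(2 + 2*z)/2 = -1 - z)
Q(m, u) = 3 + m² - 4*m - 4*u (Q(m, u) = ((m² - 4*u) + 3) - 4*m = (3 + m² - 4*u) - 4*m = 3 + m² - 4*m - 4*u)
(Q(-7, 3) + p(1))*O(10, 8) = ((3 + (-7)² - 4*(-7) - 4*3) + (-1 - 1*1))*(-1) = ((3 + 49 + 28 - 12) + (-1 - 1))*(-1) = (68 - 2)*(-1) = 66*(-1) = -66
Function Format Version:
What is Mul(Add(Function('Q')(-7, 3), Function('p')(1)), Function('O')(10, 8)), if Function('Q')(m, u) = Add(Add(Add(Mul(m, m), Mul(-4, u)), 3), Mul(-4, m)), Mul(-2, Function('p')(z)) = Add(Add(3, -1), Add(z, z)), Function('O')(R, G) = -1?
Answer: -66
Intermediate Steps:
Function('p')(z) = Add(-1, Mul(-1, z)) (Function('p')(z) = Mul(Rational(-1, 2), Add(Add(3, -1), Add(z, z))) = Mul(Rational(-1, 2), Add(2, Mul(2, z))) = Add(-1, Mul(-1, z)))
Function('Q')(m, u) = Add(3, Pow(m, 2), Mul(-4, m), Mul(-4, u)) (Function('Q')(m, u) = Add(Add(Add(Pow(m, 2), Mul(-4, u)), 3), Mul(-4, m)) = Add(Add(3, Pow(m, 2), Mul(-4, u)), Mul(-4, m)) = Add(3, Pow(m, 2), Mul(-4, m), Mul(-4, u)))
Mul(Add(Function('Q')(-7, 3), Function('p')(1)), Function('O')(10, 8)) = Mul(Add(Add(3, Pow(-7, 2), Mul(-4, -7), Mul(-4, 3)), Add(-1, Mul(-1, 1))), -1) = Mul(Add(Add(3, 49, 28, -12), Add(-1, -1)), -1) = Mul(Add(68, -2), -1) = Mul(66, -1) = -66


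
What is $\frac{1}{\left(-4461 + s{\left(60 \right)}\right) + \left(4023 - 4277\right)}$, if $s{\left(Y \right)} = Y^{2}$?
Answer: $- \frac{1}{1115} \approx -0.00089686$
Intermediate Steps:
$\frac{1}{\left(-4461 + s{\left(60 \right)}\right) + \left(4023 - 4277\right)} = \frac{1}{\left(-4461 + 60^{2}\right) + \left(4023 - 4277\right)} = \frac{1}{\left(-4461 + 3600\right) + \left(4023 - 4277\right)} = \frac{1}{-861 - 254} = \frac{1}{-1115} = - \frac{1}{1115}$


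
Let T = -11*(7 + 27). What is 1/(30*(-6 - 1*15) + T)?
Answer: -1/1004 ≈ -0.00099602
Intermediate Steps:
T = -374 (T = -11*34 = -374)
1/(30*(-6 - 1*15) + T) = 1/(30*(-6 - 1*15) - 374) = 1/(30*(-6 - 15) - 374) = 1/(30*(-21) - 374) = 1/(-630 - 374) = 1/(-1004) = -1/1004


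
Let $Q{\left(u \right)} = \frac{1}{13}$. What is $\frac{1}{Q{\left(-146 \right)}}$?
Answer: $13$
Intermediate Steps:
$Q{\left(u \right)} = \frac{1}{13}$
$\frac{1}{Q{\left(-146 \right)}} = \frac{1}{\frac{1}{13}} = 13$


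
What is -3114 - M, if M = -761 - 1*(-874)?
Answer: -3227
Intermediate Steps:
M = 113 (M = -761 + 874 = 113)
-3114 - M = -3114 - 1*113 = -3114 - 113 = -3227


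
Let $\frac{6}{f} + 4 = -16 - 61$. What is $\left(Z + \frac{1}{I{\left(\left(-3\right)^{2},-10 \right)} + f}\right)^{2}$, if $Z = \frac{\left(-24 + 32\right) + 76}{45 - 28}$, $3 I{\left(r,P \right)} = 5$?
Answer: $\frac{16573041}{534361} \approx 31.015$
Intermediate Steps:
$I{\left(r,P \right)} = \frac{5}{3}$ ($I{\left(r,P \right)} = \frac{1}{3} \cdot 5 = \frac{5}{3}$)
$f = - \frac{2}{27}$ ($f = \frac{6}{-4 - 77} = \frac{6}{-81} = 6 \left(- \frac{1}{81}\right) = - \frac{2}{27} \approx -0.074074$)
$Z = \frac{84}{17}$ ($Z = \frac{8 + 76}{17} = 84 \cdot \frac{1}{17} = \frac{84}{17} \approx 4.9412$)
$\left(Z + \frac{1}{I{\left(\left(-3\right)^{2},-10 \right)} + f}\right)^{2} = \left(\frac{84}{17} + \frac{1}{\frac{5}{3} - \frac{2}{27}}\right)^{2} = \left(\frac{84}{17} + \frac{1}{\frac{43}{27}}\right)^{2} = \left(\frac{84}{17} + \frac{27}{43}\right)^{2} = \left(\frac{4071}{731}\right)^{2} = \frac{16573041}{534361}$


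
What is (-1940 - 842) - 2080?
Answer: -4862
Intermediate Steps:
(-1940 - 842) - 2080 = -2782 - 2080 = -4862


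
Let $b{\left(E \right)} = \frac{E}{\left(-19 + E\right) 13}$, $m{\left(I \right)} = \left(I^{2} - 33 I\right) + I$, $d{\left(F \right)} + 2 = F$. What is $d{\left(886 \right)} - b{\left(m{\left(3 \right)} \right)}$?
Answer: $\frac{1218065}{1378} \approx 883.94$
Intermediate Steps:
$d{\left(F \right)} = -2 + F$
$m{\left(I \right)} = I^{2} - 32 I$
$b{\left(E \right)} = \frac{E}{-247 + 13 E}$
$d{\left(886 \right)} - b{\left(m{\left(3 \right)} \right)} = \left(-2 + 886\right) - \frac{3 \left(-32 + 3\right)}{13 \left(-19 + 3 \left(-32 + 3\right)\right)} = 884 - \frac{3 \left(-29\right)}{13 \left(-19 + 3 \left(-29\right)\right)} = 884 - \frac{1}{13} \left(-87\right) \frac{1}{-19 - 87} = 884 - \frac{1}{13} \left(-87\right) \frac{1}{-106} = 884 - \frac{1}{13} \left(-87\right) \left(- \frac{1}{106}\right) = 884 - \frac{87}{1378} = \frac{1218065}{1378}$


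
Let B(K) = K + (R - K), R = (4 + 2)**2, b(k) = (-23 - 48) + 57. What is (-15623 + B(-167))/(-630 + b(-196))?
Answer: 15587/644 ≈ 24.203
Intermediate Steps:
b(k) = -14 (b(k) = -71 + 57 = -14)
R = 36 (R = 6**2 = 36)
B(K) = 36 (B(K) = K + (36 - K) = 36)
(-15623 + B(-167))/(-630 + b(-196)) = (-15623 + 36)/(-630 - 14) = -15587/(-644) = -15587*(-1/644) = 15587/644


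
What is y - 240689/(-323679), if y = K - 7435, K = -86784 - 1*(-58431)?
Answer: -11583583363/323679 ≈ -35787.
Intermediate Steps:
K = -28353 (K = -86784 + 58431 = -28353)
y = -35788 (y = -28353 - 7435 = -35788)
y - 240689/(-323679) = -35788 - 240689/(-323679) = -35788 - 240689*(-1)/323679 = -35788 - 1*(-240689/323679) = -35788 + 240689/323679 = -11583583363/323679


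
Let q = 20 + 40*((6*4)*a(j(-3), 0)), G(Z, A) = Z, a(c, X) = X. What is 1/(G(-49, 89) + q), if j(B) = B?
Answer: -1/29 ≈ -0.034483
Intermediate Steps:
q = 20 (q = 20 + 40*((6*4)*0) = 20 + 40*(24*0) = 20 + 40*0 = 20 + 0 = 20)
1/(G(-49, 89) + q) = 1/(-49 + 20) = 1/(-29) = -1/29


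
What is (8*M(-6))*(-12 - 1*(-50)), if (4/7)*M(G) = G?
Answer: -3192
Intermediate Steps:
M(G) = 7*G/4
(8*M(-6))*(-12 - 1*(-50)) = (8*((7/4)*(-6)))*(-12 - 1*(-50)) = (8*(-21/2))*(-12 + 50) = -84*38 = -3192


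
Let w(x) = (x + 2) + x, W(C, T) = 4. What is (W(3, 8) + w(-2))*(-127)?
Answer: -254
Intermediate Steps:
w(x) = 2 + 2*x (w(x) = (2 + x) + x = 2 + 2*x)
(W(3, 8) + w(-2))*(-127) = (4 + (2 + 2*(-2)))*(-127) = (4 + (2 - 4))*(-127) = (4 - 2)*(-127) = 2*(-127) = -254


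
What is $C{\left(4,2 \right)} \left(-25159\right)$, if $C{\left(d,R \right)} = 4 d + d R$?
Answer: $-603816$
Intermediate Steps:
$C{\left(d,R \right)} = 4 d + R d$
$C{\left(4,2 \right)} \left(-25159\right) = 4 \left(4 + 2\right) \left(-25159\right) = 4 \cdot 6 \left(-25159\right) = 24 \left(-25159\right) = -603816$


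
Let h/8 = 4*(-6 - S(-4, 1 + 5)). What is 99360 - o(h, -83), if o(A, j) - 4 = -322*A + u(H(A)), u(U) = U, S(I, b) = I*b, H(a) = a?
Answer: 284252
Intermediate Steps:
h = 576 (h = 8*(4*(-6 - (-4)*(1 + 5))) = 8*(4*(-6 - (-4)*6)) = 8*(4*(-6 - 1*(-24))) = 8*(4*(-6 + 24)) = 8*(4*18) = 8*72 = 576)
o(A, j) = 4 - 321*A (o(A, j) = 4 + (-322*A + A) = 4 - 321*A)
99360 - o(h, -83) = 99360 - (4 - 321*576) = 99360 - (4 - 184896) = 99360 - 1*(-184892) = 99360 + 184892 = 284252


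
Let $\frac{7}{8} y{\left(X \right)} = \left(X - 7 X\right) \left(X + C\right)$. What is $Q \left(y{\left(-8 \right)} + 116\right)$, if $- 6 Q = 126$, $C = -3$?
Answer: $10236$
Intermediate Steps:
$y{\left(X \right)} = - \frac{48 X \left(-3 + X\right)}{7}$ ($y{\left(X \right)} = \frac{8 \left(X - 7 X\right) \left(X - 3\right)}{7} = \frac{8 - 6 X \left(-3 + X\right)}{7} = \frac{8 \left(- 6 X \left(-3 + X\right)\right)}{7} = - \frac{48 X \left(-3 + X\right)}{7}$)
$Q = -21$ ($Q = \left(- \frac{1}{6}\right) 126 = -21$)
$Q \left(y{\left(-8 \right)} + 116\right) = - 21 \left(\frac{48}{7} \left(-8\right) \left(3 - -8\right) + 116\right) = - 21 \left(\frac{48}{7} \left(-8\right) \left(3 + 8\right) + 116\right) = - 21 \left(\frac{48}{7} \left(-8\right) 11 + 116\right) = - 21 \left(- \frac{4224}{7} + 116\right) = \left(-21\right) \left(- \frac{3412}{7}\right) = 10236$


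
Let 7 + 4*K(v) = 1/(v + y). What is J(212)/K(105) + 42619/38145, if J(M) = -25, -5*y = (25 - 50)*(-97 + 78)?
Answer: 4565079/292445 ≈ 15.610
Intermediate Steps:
y = -95 (y = -(25 - 50)*(-97 + 78)/5 = -(-5)*(-19) = -1/5*475 = -95)
K(v) = -7/4 + 1/(4*(-95 + v)) (K(v) = -7/4 + 1/(4*(v - 95)) = -7/4 + 1/(4*(-95 + v)))
J(212)/K(105) + 42619/38145 = -25*4*(-95 + 105)/(666 - 7*105) + 42619/38145 = -25*40/(666 - 735) + 42619*(1/38145) = -25/((1/4)*(1/10)*(-69)) + 42619/38145 = -25/(-69/40) + 42619/38145 = -25*(-40/69) + 42619/38145 = 1000/69 + 42619/38145 = 4565079/292445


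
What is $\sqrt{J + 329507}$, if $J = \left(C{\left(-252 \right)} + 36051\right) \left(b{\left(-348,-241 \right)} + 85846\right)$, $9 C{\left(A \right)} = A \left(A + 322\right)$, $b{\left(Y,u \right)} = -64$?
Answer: $\sqrt{2924723669} \approx 54081.0$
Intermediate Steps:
$C{\left(A \right)} = \frac{A \left(322 + A\right)}{9}$ ($C{\left(A \right)} = \frac{A \left(A + 322\right)}{9} = \frac{A \left(322 + A\right)}{9}$)
$J = 2924394162$ ($J = \left(\frac{1}{9} \left(-252\right) \left(322 - 252\right) + 36051\right) \left(-64 + 85846\right) = \left(\frac{1}{9} \left(-252\right) 70 + 36051\right) 85782 = \left(-1960 + 36051\right) 85782 = 34091 \cdot 85782 = 2924394162$)
$\sqrt{J + 329507} = \sqrt{2924394162 + 329507} = \sqrt{2924723669}$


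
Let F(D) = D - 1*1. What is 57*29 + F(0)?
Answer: 1652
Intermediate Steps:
F(D) = -1 + D (F(D) = D - 1 = -1 + D)
57*29 + F(0) = 57*29 + (-1 + 0) = 1653 - 1 = 1652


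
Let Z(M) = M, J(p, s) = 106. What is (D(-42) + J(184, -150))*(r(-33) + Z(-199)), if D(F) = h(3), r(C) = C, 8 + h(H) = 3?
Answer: -23432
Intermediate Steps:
h(H) = -5 (h(H) = -8 + 3 = -5)
D(F) = -5
(D(-42) + J(184, -150))*(r(-33) + Z(-199)) = (-5 + 106)*(-33 - 199) = 101*(-232) = -23432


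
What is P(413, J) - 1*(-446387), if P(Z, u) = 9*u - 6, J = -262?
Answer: 444023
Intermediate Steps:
P(Z, u) = -6 + 9*u
P(413, J) - 1*(-446387) = (-6 + 9*(-262)) - 1*(-446387) = (-6 - 2358) + 446387 = -2364 + 446387 = 444023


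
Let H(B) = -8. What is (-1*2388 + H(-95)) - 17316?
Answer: -19712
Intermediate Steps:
(-1*2388 + H(-95)) - 17316 = (-1*2388 - 8) - 17316 = (-2388 - 8) - 17316 = -2396 - 17316 = -19712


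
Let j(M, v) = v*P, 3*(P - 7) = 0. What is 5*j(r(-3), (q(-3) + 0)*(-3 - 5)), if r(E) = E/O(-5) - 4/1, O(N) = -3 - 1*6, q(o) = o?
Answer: 840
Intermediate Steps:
P = 7 (P = 7 + (⅓)*0 = 7 + 0 = 7)
O(N) = -9 (O(N) = -3 - 6 = -9)
r(E) = -4 - E/9 (r(E) = E/(-9) - 4/1 = E*(-⅑) - 4*1 = -E/9 - 4 = -4 - E/9)
j(M, v) = 7*v (j(M, v) = v*7 = 7*v)
5*j(r(-3), (q(-3) + 0)*(-3 - 5)) = 5*(7*((-3 + 0)*(-3 - 5))) = 5*(7*(-3*(-8))) = 5*(7*24) = 5*168 = 840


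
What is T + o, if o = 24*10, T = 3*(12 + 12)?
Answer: 312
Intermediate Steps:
T = 72 (T = 3*24 = 72)
o = 240
T + o = 72 + 240 = 312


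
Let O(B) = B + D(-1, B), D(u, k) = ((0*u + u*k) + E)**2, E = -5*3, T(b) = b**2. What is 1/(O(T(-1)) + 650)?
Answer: 1/907 ≈ 0.0011025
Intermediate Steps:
E = -15
D(u, k) = (-15 + k*u)**2 (D(u, k) = ((0*u + u*k) - 15)**2 = ((0 + k*u) - 15)**2 = (k*u - 15)**2 = (-15 + k*u)**2)
O(B) = B + (-15 - B)**2 (O(B) = B + (-15 + B*(-1))**2 = B + (-15 - B)**2)
1/(O(T(-1)) + 650) = 1/(((-1)**2 + (15 + (-1)**2)**2) + 650) = 1/((1 + (15 + 1)**2) + 650) = 1/((1 + 16**2) + 650) = 1/((1 + 256) + 650) = 1/(257 + 650) = 1/907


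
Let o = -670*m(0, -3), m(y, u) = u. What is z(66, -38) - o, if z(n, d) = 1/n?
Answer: -132659/66 ≈ -2010.0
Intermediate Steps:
o = 2010 (o = -670*(-3) = 2010)
z(66, -38) - o = 1/66 - 1*2010 = 1/66 - 2010 = -132659/66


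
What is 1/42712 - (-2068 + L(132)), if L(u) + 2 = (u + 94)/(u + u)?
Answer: 2916450139/1409496 ≈ 2069.1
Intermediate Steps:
L(u) = -2 + (94 + u)/(2*u) (L(u) = -2 + (u + 94)/(u + u) = -2 + (94 + u)/((2*u)) = -2 + (94 + u)*(1/(2*u)) = -2 + (94 + u)/(2*u))
1/42712 - (-2068 + L(132)) = 1/42712 - (-2068 + (-3/2 + 47/132)) = 1/42712 - (-2068 - 151/132) = 1/42712 - 1*(-273127/132) = 1/42712 + 273127/132 = 2916450139/1409496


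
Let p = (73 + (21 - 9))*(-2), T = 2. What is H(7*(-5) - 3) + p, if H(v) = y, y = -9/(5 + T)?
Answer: -1199/7 ≈ -171.29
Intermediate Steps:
y = -9/7 (y = -9/(5 + 2) = -9/7 ≈ -1.2857)
H(v) = -9/7
p = -170 (p = (73 + 12)*(-2) = 85*(-2) = -170)
H(7*(-5) - 3) + p = -9/7 - 170 = -1199/7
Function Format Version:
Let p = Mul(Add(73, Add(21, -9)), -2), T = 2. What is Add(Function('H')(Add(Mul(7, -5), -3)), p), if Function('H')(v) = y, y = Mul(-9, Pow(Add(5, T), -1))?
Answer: Rational(-1199, 7) ≈ -171.29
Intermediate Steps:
y = Rational(-9, 7) (y = Mul(-9, Pow(Add(5, 2), -1)) = Mul(-9, Pow(7, -1)) = Mul(-9, Rational(1, 7)) = Rational(-9, 7) ≈ -1.2857)
Function('H')(v) = Rational(-9, 7)
p = -170 (p = Mul(Add(73, 12), -2) = Mul(85, -2) = -170)
Add(Function('H')(Add(Mul(7, -5), -3)), p) = Add(Rational(-9, 7), -170) = Rational(-1199, 7)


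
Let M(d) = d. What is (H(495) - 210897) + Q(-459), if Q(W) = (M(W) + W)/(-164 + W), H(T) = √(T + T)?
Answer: -131387913/623 + 3*√110 ≈ -2.1086e+5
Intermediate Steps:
H(T) = √2*√T (H(T) = √(2*T) = √2*√T)
Q(W) = 2*W/(-164 + W) (Q(W) = (W + W)/(-164 + W) = (2*W)/(-164 + W) = 2*W/(-164 + W))
(H(495) - 210897) + Q(-459) = (√2*√495 - 210897) + 2*(-459)/(-164 - 459) = (√2*(3*√55) - 210897) + 2*(-459)/(-623) = (3*√110 - 210897) + 2*(-459)*(-1/623) = (-210897 + 3*√110) + 918/623 = -131387913/623 + 3*√110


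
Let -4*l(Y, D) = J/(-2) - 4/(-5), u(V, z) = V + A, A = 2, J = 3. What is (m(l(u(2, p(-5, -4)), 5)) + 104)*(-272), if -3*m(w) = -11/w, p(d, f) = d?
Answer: -713728/21 ≈ -33987.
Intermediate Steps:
u(V, z) = 2 + V (u(V, z) = V + 2 = 2 + V)
l(Y, D) = 7/40 (l(Y, D) = -(3/(-2) - 4/(-5))/4 = -(3*(-1/2) - 4*(-1/5))/4 = -(-3/2 + 4/5)/4 = -1/4*(-7/10) = 7/40)
m(w) = 11/(3*w) (m(w) = -(-11)/(3*w) = 11/(3*w))
(m(l(u(2, p(-5, -4)), 5)) + 104)*(-272) = (11/(3*(7/40)) + 104)*(-272) = ((11/3)*(40/7) + 104)*(-272) = (440/21 + 104)*(-272) = (2624/21)*(-272) = -713728/21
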